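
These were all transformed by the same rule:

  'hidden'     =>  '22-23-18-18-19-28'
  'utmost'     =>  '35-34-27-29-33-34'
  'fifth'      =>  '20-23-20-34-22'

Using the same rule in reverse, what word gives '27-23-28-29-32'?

h is letter #8 and maps to 22: an offset of 14. Each letter is replaced by its alphabet position (a=1..z=26) + 14.
Undoing it on 27-23-28-29-32: 27→(27−14)÷1=13=m, 23→(23−14)÷1=9=i, 28→(28−14)÷1=14=n, 29→(29−14)÷1=15=o, 32→(32−14)÷1=18=r.

minor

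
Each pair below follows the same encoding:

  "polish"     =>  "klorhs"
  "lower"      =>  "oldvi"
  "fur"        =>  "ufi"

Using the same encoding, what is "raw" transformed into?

Each pair mirrors across the alphabet (p↔k, o↔l, l↔o): positions sum to 25. Each letter is replaced by its mirror in the alphabet: a↔z, b↔y, c↔x, and so on (the Atbash cipher).
On raw: r↔i, a↔z, w↔d.

izd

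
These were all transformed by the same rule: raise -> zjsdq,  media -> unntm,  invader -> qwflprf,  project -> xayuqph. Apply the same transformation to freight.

In raise: r→z is +8, a→j is +9, i→s is +10, s→d is +11 — the shift increases by 1 each position. The shift increases by 1 at each position, starting from +8: 8, 9, 10, ….
For freight: f+8=n, r+9=a, e+10=o, i+11=t, g+12=s, h+13=u, t+14=h.

naotsuh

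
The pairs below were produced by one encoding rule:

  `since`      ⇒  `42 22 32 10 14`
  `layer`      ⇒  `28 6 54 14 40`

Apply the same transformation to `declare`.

12 14 10 28 6 40 14

s(#19)→42 and i(#9)→22: differences scale by 2, so n = 2·pos + 4. With a=1..z=26, the number is 2·pos + 4.
For declare: d=4→12, e=5→14, c=3→10, l=12→28, a=1→6, r=18→40, e=5→14.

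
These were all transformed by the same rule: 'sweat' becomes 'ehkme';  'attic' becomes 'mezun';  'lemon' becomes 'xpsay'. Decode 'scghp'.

Shifts by position in sweat: pos 0: s→e (+12), pos 1: w→h (+11), pos 2: e→k (+6), pos 3: a→m (+12), pos 4: t→e (+11) — repeating every 3. A repeating key of period 3 is used — shifts +12, +11, +6 over and over.
Reversing it on scghp: s−12=g, c−11=r, g−6=a, h−12=v, p−11=e.

grave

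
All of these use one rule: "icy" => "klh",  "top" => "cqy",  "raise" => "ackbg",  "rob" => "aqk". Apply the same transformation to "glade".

pucmg

The shift depends on letter class: consonant c→l is +9, but vowel i→k is +2. Vowels shift forward by 2 and consonants shift forward by 9.
On glade: g(cons)+9=p, l(cons)+9=u, a(vowel)+2=c, d(cons)+9=m, e(vowel)+2=g.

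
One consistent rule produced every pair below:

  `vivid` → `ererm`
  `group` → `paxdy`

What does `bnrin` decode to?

seize

Compare letters: v→e is +9, i→r is +9, v→e is +9 — a constant shift. This is a Caesar cipher with shift 9.
Reversing it on bnrin: b−9=s, n−9=e, r−9=i, i−9=z, n−9=e.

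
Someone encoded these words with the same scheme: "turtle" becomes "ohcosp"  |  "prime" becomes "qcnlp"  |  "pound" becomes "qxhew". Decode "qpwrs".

pedal

t(19)→o(14) and u(20)→h(7) fit y≡19x+17 (mod 26); the inverse of 19 mod 26 is 11. This is an affine cipher: with a=0,…,z=25, each position x becomes (19x+17) mod 26.
Decoding qpwrs: q(16)→11·(16−17)≡15=p; p(15)→11·(15−17)≡4=e; w(22)→11·(22−17)≡3=d; r(17)→11·(17−17)≡0=a; s(18)→11·(18−17)≡11=l (all mod 26).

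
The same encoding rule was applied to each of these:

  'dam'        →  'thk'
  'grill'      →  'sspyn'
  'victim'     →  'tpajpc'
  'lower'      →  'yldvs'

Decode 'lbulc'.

venue

The output letters match the input read backwards, each shifted +7: dam reversed is mad. The word is reversed, then every letter is shifted forward by 7.
Decoding lbulc: shift back: l−7=e, b−7=u, u−7=n, l−7=e, c−7=v → eunev; then reverse → venue.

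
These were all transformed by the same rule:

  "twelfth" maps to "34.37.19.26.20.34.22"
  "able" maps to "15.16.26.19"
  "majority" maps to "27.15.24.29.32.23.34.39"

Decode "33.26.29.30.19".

slope

t is letter #20 and maps to 34: an offset of 14. Each letter is replaced by its alphabet position (a=1..z=26) + 14.
Reversing it on 33.26.29.30.19: 33→(33−14)÷1=19=s, 26→(26−14)÷1=12=l, 29→(29−14)÷1=15=o, 30→(30−14)÷1=16=p, 19→(19−14)÷1=5=e.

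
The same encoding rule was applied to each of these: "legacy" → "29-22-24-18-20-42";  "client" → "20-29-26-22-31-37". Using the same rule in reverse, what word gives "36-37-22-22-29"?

steel

l is letter #12 and maps to 29: an offset of 17. Each letter is replaced by its alphabet position (a=1..z=26) + 17.
Undoing it on 36-37-22-22-29: 36→(36−17)÷1=19=s, 37→(37−17)÷1=20=t, 22→(22−17)÷1=5=e, 22→(22−17)÷1=5=e, 29→(29−17)÷1=12=l.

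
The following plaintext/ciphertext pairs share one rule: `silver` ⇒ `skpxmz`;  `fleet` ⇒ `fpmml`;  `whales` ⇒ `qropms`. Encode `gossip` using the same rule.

s(18)→s(18) and i(8)→k(10) fit y≡19x+14 (mod 26); the inverse of 19 mod 26 is 11. Each letter's alphabet position (a=0..z=25) is mapped through 19·x+14 mod 26 — an affine cipher.
Applying it to gossip: g(6)→19·6+14≡24=y; o(14)→19·14+14≡20=u; s(18)→19·18+14≡18=s; s(18)→19·18+14≡18=s; i(8)→19·8+14≡10=k; p(15)→19·15+14≡13=n (all mod 26).

yusskn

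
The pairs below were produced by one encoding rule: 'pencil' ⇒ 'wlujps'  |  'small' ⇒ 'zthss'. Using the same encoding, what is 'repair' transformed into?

ylwhpy

Compare letters: p→w is +7, e→l is +7, n→u is +7 — a constant shift. Every letter moves 7 places later in the alphabet, wrapping around z→a.
Applying it to repair: r+7=y, e+7=l, p+7=w, a+7=h, i+7=p, r+7=y.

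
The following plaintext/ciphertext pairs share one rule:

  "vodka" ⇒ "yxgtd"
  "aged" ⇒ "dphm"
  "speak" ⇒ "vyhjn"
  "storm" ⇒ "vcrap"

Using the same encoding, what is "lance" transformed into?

Shifts by position in vodka: pos 0: v→y (+3), pos 1: o→x (+9), pos 2: d→g (+3), pos 3: k→t (+9) — repeating every 2. The shifts repeat in a cycle of length 2: positions 0,1,… shift by +3, +9, then the pattern repeats.
On lance: l+3=o, a+9=j, n+3=q, c+9=l, e+3=h.

ojqlh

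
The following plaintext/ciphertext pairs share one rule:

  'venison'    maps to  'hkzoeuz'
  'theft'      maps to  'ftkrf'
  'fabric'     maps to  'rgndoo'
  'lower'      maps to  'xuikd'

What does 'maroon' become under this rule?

ygduuz

The shift depends on letter class: consonant v→h is +12, but vowel e→k is +6. The rule splits by letter class: vowels +6, consonants +12.
On maroon: m(cons)+12=y, a(vowel)+6=g, r(cons)+12=d, o(vowel)+6=u, o(vowel)+6=u, n(cons)+12=z.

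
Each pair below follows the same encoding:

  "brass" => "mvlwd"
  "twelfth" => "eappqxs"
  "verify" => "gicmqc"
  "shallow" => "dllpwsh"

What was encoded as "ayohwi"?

Shifts by position in brass: pos 0: b→m (+11), pos 1: r→v (+4), pos 2: a→l (+11), pos 3: s→w (+4) — repeating every 2. A repeating key of period 2 is used — shifts +11, +4 over and over.
Decoding ayohwi: a−11=p, y−4=u, o−11=d, h−4=d, w−11=l, i−4=e.

puddle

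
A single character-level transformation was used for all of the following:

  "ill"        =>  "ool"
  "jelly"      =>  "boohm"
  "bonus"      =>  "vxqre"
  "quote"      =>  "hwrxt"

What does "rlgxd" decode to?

audio

Read the word backwards and shift each letter +3.
Undoing it on rlgxd: shift back: r−3=o, l−3=i, g−3=d, x−3=u, d−3=a → oidua; then reverse → audio.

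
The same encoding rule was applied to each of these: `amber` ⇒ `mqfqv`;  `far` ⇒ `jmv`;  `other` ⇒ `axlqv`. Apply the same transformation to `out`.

The rule splits by letter class: vowels +12, consonants +4.
For out: o(vowel)+12=a, u(vowel)+12=g, t(cons)+4=x.

agx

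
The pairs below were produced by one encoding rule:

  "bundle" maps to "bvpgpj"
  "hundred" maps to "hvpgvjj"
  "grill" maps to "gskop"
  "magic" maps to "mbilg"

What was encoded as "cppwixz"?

In bundle: b→b is +0, u→v is +1, n→p is +2, d→g is +3 — the shift increases by 1 each position. The shift increases by 1 at each position, starting from +0: 0, 1, 2, ….
Undoing it on cppwixz: c−0=c, p−1=o, p−2=n, w−3=t, i−4=e, x−5=s, z−6=t.

contest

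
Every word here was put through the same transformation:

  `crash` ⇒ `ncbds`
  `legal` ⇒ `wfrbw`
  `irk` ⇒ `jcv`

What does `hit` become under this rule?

sje

The shift depends on letter class: consonant c→n is +11, but vowel a→b is +1. The rule splits by letter class: vowels +1, consonants +11.
On hit: h(cons)+11=s, i(vowel)+1=j, t(cons)+11=e.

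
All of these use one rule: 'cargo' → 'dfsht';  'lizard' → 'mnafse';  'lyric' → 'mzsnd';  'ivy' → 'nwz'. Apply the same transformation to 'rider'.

The shift depends on letter class: consonant c→d is +1, but vowel a→f is +5. Vowels shift forward by 5 and consonants shift forward by 1.
On rider: r(cons)+1=s, i(vowel)+5=n, d(cons)+1=e, e(vowel)+5=j, r(cons)+1=s.

snejs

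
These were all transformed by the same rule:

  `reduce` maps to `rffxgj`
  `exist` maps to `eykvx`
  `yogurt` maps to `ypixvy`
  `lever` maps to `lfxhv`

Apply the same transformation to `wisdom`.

wjugsr

In reduce: r→r is +0, e→f is +1, d→f is +2, u→x is +3 — the shift increases by 1 each position. Letter i (0-indexed) is shifted by i+0, so successive shifts are 0, 1, 2, ….
On wisdom: w+0=w, i+1=j, s+2=u, d+3=g, o+4=s, m+5=r.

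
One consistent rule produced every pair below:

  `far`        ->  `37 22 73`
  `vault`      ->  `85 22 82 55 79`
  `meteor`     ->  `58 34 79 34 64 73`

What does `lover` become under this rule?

f(#6)→37 and a(#1)→22: differences scale by 3, so n = 3·pos + 19. With a=1..z=26, the number is 3·pos + 19.
Applying it to lover: l=12→55, o=15→64, v=22→85, e=5→34, r=18→73.

55 64 85 34 73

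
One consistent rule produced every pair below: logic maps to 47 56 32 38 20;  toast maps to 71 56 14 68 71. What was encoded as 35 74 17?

hub

l(#12)→47 and o(#15)→56: differences scale by 3, so n = 3·pos + 11. Each letter becomes 3×(its alphabet position, a=1..z=26) + 11.
Decoding 35 74 17: 35→(35−11)÷3=8=h, 74→(74−11)÷3=21=u, 17→(17−11)÷3=2=b.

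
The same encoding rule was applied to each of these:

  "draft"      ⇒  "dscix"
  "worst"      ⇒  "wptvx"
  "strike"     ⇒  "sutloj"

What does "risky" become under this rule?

rjunc

In draft: d→d is +0, r→s is +1, a→c is +2, f→i is +3 — the shift increases by 1 each position. The shift increases by 1 at each position, starting from +0: 0, 1, 2, ….
On risky: r+0=r, i+1=j, s+2=u, k+3=n, y+4=c.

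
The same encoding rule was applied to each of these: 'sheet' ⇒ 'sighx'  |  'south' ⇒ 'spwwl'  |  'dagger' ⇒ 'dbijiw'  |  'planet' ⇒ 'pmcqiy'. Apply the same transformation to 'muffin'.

In sheet: s→s is +0, h→i is +1, e→g is +2, e→h is +3 — the shift increases by 1 each position. Letter i (0-indexed) is shifted by i+0, so successive shifts are 0, 1, 2, ….
Applying it to muffin: m+0=m, u+1=v, f+2=h, f+3=i, i+4=m, n+5=s.

mvhims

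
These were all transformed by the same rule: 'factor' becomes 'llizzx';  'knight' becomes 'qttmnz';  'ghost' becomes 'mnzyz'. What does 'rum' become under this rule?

The shift depends on letter class: consonant f→l is +6, but vowel a→l is +11. Vowels shift forward by 11 and consonants shift forward by 6.
On rum: r(cons)+6=x, u(vowel)+11=f, m(cons)+6=s.

xfs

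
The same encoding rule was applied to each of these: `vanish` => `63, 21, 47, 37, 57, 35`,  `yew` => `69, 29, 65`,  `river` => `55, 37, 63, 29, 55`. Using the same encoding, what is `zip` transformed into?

The formula is n = 2×(alphabet index, a=1) + 19.
For zip: z=26→71, i=9→37, p=16→51.

71, 37, 51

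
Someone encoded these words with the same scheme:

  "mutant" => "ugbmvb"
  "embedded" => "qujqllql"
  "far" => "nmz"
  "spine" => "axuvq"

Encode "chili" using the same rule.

Vowels shift forward by 12 and consonants shift forward by 8.
For chili: c(cons)+8=k, h(cons)+8=p, i(vowel)+12=u, l(cons)+8=t, i(vowel)+12=u.

kputu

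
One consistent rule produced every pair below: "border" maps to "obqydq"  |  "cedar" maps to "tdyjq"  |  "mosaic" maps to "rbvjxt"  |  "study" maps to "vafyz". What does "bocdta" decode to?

object

b(1)→o(14) and o(14)→b(1) fit y≡5x+9 (mod 26); the inverse of 5 mod 26 is 21. This is an affine cipher: with a=0,…,z=25, each position x becomes (5x+9) mod 26.
Decoding bocdta: b(1)→21·(1−9)≡14=o; o(14)→21·(14−9)≡1=b; c(2)→21·(2−9)≡9=j; d(3)→21·(3−9)≡4=e; t(19)→21·(19−9)≡2=c; a(0)→21·(0−9)≡19=t (all mod 26).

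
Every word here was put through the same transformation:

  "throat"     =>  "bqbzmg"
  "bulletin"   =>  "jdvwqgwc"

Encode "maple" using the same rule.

In throat: t→b is +8, h→q is +9, r→b is +10, o→z is +11 — the shift increases by 1 each position. The shift increases by 1 at each position, starting from +8: 8, 9, 10, ….
Applying it to maple: m+8=u, a+9=j, p+10=z, l+11=w, e+12=q.

ujzwq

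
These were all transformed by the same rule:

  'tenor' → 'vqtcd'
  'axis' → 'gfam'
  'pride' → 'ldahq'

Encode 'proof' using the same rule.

ldccz

t(19)→v(21) and e(4)→q(16) fit y≡9x+6 (mod 26); the inverse of 9 mod 26 is 3. Each letter's alphabet position (a=0..z=25) is mapped through 9·x+6 mod 26 — an affine cipher.
For proof: p(15)→9·15+6≡11=l; r(17)→9·17+6≡3=d; o(14)→9·14+6≡2=c; o(14)→9·14+6≡2=c; f(5)→9·5+6≡25=z (all mod 26).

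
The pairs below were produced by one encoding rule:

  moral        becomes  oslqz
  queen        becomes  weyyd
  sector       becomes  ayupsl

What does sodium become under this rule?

asjgeo

m(12)→o(14) and o(14)→s(18) fit y≡15x+16 (mod 26); the inverse of 15 mod 26 is 7. This is an affine cipher: with a=0,…,z=25, each position x becomes (15x+16) mod 26.
On sodium: s(18)→15·18+16≡0=a; o(14)→15·14+16≡18=s; d(3)→15·3+16≡9=j; i(8)→15·8+16≡6=g; u(20)→15·20+16≡4=e; m(12)→15·12+16≡14=o (all mod 26).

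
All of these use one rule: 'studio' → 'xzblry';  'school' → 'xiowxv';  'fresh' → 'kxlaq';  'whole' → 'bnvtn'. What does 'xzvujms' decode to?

In studio: s→x is +5, t→z is +6, u→b is +7, d→l is +8 — the shift increases by 1 each position. Letter i (0-indexed) is shifted by i+5, so successive shifts are 5, 6, 7, ….
Undoing it on xzvujms: x−5=s, z−6=t, v−7=o, u−8=m, j−9=a, m−10=c, s−11=h.

stomach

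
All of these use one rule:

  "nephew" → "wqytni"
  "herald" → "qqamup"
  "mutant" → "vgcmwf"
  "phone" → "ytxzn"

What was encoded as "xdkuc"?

orbit

A repeating key of period 2 is used — shifts +9, +12 over and over.
Undoing it on xdkuc: x−9=o, d−12=r, k−9=b, u−12=i, c−9=t.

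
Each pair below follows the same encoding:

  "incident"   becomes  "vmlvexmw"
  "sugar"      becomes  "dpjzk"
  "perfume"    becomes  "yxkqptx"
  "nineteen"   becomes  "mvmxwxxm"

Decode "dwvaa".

i(8)→v(21) and n(13)→m(12) fit y≡19x+25 (mod 26); the inverse of 19 mod 26 is 11. Treating letters as 0–25, the rule is x ↦ 19x + 25 (mod 26).
Decoding dwvaa: d(3)→11·(3−25)≡18=s; w(22)→11·(22−25)≡19=t; v(21)→11·(21−25)≡8=i; a(0)→11·(0−25)≡11=l; a(0)→11·(0−25)≡11=l (all mod 26).

still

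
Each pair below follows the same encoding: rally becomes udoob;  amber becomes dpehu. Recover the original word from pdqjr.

Each letter is shifted forward by 3 in the alphabet (a Caesar shift of +3).
Decoding pdqjr: p−3=m, d−3=a, q−3=n, j−3=g, r−3=o.

mango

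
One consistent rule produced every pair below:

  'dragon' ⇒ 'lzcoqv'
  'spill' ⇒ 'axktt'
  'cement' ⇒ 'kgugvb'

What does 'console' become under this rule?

Two shifts are in play — +2 for a/e/i/o/u, +8 for every other letter.
For console: c(cons)+8=k, o(vowel)+2=q, n(cons)+8=v, s(cons)+8=a, o(vowel)+2=q, l(cons)+8=t, e(vowel)+2=g.

kqvaqtg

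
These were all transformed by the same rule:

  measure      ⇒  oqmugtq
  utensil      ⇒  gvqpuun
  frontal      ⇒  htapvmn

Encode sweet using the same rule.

Two shifts are in play — +12 for a/e/i/o/u, +2 for every other letter.
For sweet: s(cons)+2=u, w(cons)+2=y, e(vowel)+12=q, e(vowel)+12=q, t(cons)+2=v.

uyqqv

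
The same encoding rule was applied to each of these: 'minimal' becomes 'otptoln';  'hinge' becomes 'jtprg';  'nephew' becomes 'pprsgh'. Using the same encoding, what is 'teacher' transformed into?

Shifts by position in minimal: pos 0: m→o (+2), pos 1: i→t (+11), pos 2: n→p (+2), pos 3: i→t (+11) — repeating every 2. The shifts repeat in a cycle of length 2: positions 0,1,… shift by +2, +11, then the pattern repeats.
On teacher: t+2=v, e+11=p, a+2=c, c+11=n, h+2=j, e+11=p, r+2=t.

vpcnjpt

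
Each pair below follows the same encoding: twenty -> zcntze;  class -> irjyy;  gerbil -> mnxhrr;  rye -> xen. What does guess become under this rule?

The shift depends on letter class: consonant t→z is +6, but vowel e→n is +9. Two shifts are in play — +9 for a/e/i/o/u, +6 for every other letter.
For guess: g(cons)+6=m, u(vowel)+9=d, e(vowel)+9=n, s(cons)+6=y, s(cons)+6=y.

mdnyy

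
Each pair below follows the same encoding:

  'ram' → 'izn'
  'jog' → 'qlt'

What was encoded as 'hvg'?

set

Each letter is replaced by its mirror in the alphabet: a↔z, b↔y, c↔x, and so on (the Atbash cipher).
Reversing it on hvg: h↔s, v↔e, g↔t.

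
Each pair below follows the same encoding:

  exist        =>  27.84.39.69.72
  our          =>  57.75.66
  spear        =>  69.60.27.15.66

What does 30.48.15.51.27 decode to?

flame

e(#5)→27 and x(#24)→84: differences scale by 3, so n = 3·pos + 12. Each letter becomes 3×(its alphabet position, a=1..z=26) + 12.
Reversing it on 30.48.15.51.27: 30→(30−12)÷3=6=f, 48→(48−12)÷3=12=l, 15→(15−12)÷3=1=a, 51→(51−12)÷3=13=m, 27→(27−12)÷3=5=e.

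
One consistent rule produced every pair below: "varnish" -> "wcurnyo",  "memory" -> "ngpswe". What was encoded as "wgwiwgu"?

veteran

In varnish: v→w is +1, a→c is +2, r→u is +3, n→r is +4 — the shift increases by 1 each position. The shift increases by 1 at each position, starting from +1: 1, 2, 3, ….
Decoding wgwiwgu: w−1=v, g−2=e, w−3=t, i−4=e, w−5=r, g−6=a, u−7=n.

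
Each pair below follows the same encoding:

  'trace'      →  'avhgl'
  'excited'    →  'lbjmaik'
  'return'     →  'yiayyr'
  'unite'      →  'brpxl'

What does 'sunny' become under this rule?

Shifts by position in trace: pos 0: t→a (+7), pos 1: r→v (+4), pos 2: a→h (+7), pos 3: c→g (+4) — repeating every 2. The shifts repeat in a cycle of length 2: positions 0,1,… shift by +7, +4, then the pattern repeats.
Applying it to sunny: s+7=z, u+4=y, n+7=u, n+4=r, y+7=f.

zyurf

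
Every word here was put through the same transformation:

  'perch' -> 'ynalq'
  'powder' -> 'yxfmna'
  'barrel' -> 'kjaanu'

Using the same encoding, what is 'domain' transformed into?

mxvjrw

Compare letters: p→y is +9, e→n is +9, r→a is +9 — a constant shift. It's a constant shift of +9 (ROT9).
For domain: d+9=m, o+9=x, m+9=v, a+9=j, i+9=r, n+9=w.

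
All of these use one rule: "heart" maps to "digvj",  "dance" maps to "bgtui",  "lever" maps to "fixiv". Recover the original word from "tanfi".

noble

h(7)→d(3) and e(4)→i(8) fit y≡7x+6 (mod 26); the inverse of 7 mod 26 is 15. This is an affine cipher: with a=0,…,z=25, each position x becomes (7x+6) mod 26.
Undoing it on tanfi: t(19)→15·(19−6)≡13=n; a(0)→15·(0−6)≡14=o; n(13)→15·(13−6)≡1=b; f(5)→15·(5−6)≡11=l; i(8)→15·(8−6)≡4=e (all mod 26).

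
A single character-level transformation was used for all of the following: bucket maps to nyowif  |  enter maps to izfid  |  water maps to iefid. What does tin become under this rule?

The shift depends on letter class: consonant b→n is +12, but vowel u→y is +4. Two shifts are in play — +4 for a/e/i/o/u, +12 for every other letter.
On tin: t(cons)+12=f, i(vowel)+4=m, n(cons)+12=z.

fmz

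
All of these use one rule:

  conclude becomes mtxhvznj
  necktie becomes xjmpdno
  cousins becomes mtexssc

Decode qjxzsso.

Shifts by position in conclude: pos 0: c→m (+10), pos 1: o→t (+5), pos 2: n→x (+10), pos 3: c→h (+5) — repeating every 2. A repeating key of period 2 is used — shifts +10, +5 over and over.
Undoing it on qjxzsso: q−10=g, j−5=e, x−10=n, z−5=u, s−10=i, s−5=n, o−10=e.

genuine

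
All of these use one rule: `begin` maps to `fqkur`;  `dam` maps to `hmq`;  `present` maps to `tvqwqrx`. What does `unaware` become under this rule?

Two shifts are in play — +12 for a/e/i/o/u, +4 for every other letter.
On unaware: u(vowel)+12=g, n(cons)+4=r, a(vowel)+12=m, w(cons)+4=a, a(vowel)+12=m, r(cons)+4=v, e(vowel)+12=q.

grmamvq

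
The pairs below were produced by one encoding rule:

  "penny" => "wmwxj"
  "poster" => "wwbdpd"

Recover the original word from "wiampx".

parcel

In penny: p→w is +7, e→m is +8, n→w is +9, n→x is +10 — the shift increases by 1 each position. Each letter shifts forward by (position + 7), i.e. 7, 8, 9, … — the shift grows by one for each successive letter.
Reversing it on wiampx: w−7=p, i−8=a, a−9=r, m−10=c, p−11=e, x−12=l.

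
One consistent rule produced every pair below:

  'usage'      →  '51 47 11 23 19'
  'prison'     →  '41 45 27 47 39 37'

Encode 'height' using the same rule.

Each letter becomes 2×(its alphabet position, a=1..z=26) + 9.
For height: h=8→25, e=5→19, i=9→27, g=7→23, h=8→25, t=20→49.

25 19 27 23 25 49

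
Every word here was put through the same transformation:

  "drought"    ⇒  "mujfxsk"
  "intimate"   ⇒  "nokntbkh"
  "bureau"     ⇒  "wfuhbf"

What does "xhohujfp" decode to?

d(3)→m(12) and r(17)→u(20) fit y≡21x+1 (mod 26); the inverse of 21 mod 26 is 5. Treating letters as 0–25, the rule is x ↦ 21x + 1 (mod 26).
Undoing it on xhohujfp: x(23)→5·(23−1)≡6=g; h(7)→5·(7−1)≡4=e; o(14)→5·(14−1)≡13=n; h(7)→5·(7−1)≡4=e; u(20)→5·(20−1)≡17=r; j(9)→5·(9−1)≡14=o; f(5)→5·(5−1)≡20=u; p(15)→5·(15−1)≡18=s (all mod 26).

generous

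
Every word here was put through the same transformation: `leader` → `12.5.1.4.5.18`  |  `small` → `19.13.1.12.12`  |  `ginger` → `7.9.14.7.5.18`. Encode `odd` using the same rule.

15.4.4

l is letter #12 and maps to 12: an offset of 0. Letters become their 1-indexed alphabet positions: a=1 … z=26.
Applying it to odd: o=15→15, d=4→4, d=4→4.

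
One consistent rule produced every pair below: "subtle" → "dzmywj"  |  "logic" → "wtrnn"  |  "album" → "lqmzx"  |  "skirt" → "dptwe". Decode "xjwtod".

melody

Shifts by position in subtle: pos 0: s→d (+11), pos 1: u→z (+5), pos 2: b→m (+11), pos 3: t→y (+5) — repeating every 2. A repeating key of period 2 is used — shifts +11, +5 over and over.
Reversing it on xjwtod: x−11=m, j−5=e, w−11=l, t−5=o, o−11=d, d−5=y.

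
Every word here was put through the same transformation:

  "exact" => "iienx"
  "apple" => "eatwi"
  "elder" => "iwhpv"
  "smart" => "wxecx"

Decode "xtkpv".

Shifts by position in exact: pos 0: e→i (+4), pos 1: x→i (+11), pos 2: a→e (+4), pos 3: c→n (+11) — repeating every 2. It's a Vigenère-style cipher with numeric key [4,11]: position i shifts by key[i mod 2].
Reversing it on xtkpv: x−4=t, t−11=i, k−4=g, p−11=e, v−4=r.

tiger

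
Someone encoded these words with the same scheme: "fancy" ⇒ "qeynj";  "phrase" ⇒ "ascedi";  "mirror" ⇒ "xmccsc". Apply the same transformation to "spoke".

dasvi

The shift depends on letter class: consonant f→q is +11, but vowel a→e is +4. Vowels shift forward by 4 and consonants shift forward by 11.
On spoke: s(cons)+11=d, p(cons)+11=a, o(vowel)+4=s, k(cons)+11=v, e(vowel)+4=i.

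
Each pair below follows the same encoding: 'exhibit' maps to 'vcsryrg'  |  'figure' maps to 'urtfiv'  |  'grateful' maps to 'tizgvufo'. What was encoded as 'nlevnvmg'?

Each pair mirrors across the alphabet (e↔v, x↔c, h↔s): positions sum to 25. Letters are reflected about the middle of the alphabet (position → 25−position): Atbash.
Decoding nlevnvmg: n↔m, l↔o, e↔v, v↔e, n↔m, v↔e, m↔n, g↔t.

movement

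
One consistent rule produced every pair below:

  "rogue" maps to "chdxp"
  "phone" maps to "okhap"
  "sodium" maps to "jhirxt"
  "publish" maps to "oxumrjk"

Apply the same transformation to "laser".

This is an affine cipher: with a=0,…,z=25, each position x becomes (7x+13) mod 26.
Applying it to laser: l(11)→7·11+13≡12=m; a(0)→7·0+13≡13=n; s(18)→7·18+13≡9=j; e(4)→7·4+13≡15=p; r(17)→7·17+13≡2=c (all mod 26).

mnjpc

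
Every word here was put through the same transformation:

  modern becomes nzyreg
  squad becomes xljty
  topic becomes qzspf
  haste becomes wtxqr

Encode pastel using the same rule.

stxqru

m(12)→n(13) and o(14)→z(25) fit y≡19x+19 (mod 26); the inverse of 19 mod 26 is 11. Each letter's alphabet position (a=0..z=25) is mapped through 19·x+19 mod 26 — an affine cipher.
Applying it to pastel: p(15)→19·15+19≡18=s; a(0)→19·0+19≡19=t; s(18)→19·18+19≡23=x; t(19)→19·19+19≡16=q; e(4)→19·4+19≡17=r; l(11)→19·11+19≡20=u (all mod 26).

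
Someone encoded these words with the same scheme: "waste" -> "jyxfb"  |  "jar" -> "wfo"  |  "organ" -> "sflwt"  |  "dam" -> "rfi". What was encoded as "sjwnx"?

The output letters match the input read backwards, each shifted +5: waste reversed is etsaw. Two steps: reverse the string, then apply a Caesar shift of +5.
Decoding sjwnx: shift back: s−5=n, j−5=e, w−5=r, n−5=i, x−5=s → neris; then reverse → siren.

siren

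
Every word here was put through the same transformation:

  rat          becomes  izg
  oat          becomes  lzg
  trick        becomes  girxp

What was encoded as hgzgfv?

Each letter is replaced by its mirror in the alphabet: a↔z, b↔y, c↔x, and so on (the Atbash cipher).
Undoing it on hgzgfv: h↔s, g↔t, z↔a, g↔t, f↔u, v↔e.

statue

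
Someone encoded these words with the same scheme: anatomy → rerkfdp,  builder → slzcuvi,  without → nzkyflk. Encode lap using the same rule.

crg

Compare letters: a→r is +17, n→e is +17, a→r is +17 — a constant shift. Each letter is shifted forward by 17 in the alphabet (a Caesar shift of +17).
Applying it to lap: l+17=c, a+17=r, p+17=g.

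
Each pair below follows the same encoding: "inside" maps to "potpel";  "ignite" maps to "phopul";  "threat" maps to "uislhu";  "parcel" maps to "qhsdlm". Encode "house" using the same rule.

ivbtl

The shift depends on letter class: consonant n→o is +1, but vowel i→p is +7. Two shifts are in play — +7 for a/e/i/o/u, +1 for every other letter.
Applying it to house: h(cons)+1=i, o(vowel)+7=v, u(vowel)+7=b, s(cons)+1=t, e(vowel)+7=l.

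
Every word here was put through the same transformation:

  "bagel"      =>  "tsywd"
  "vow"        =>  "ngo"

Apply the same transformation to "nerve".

Compare letters: b→t is +18, a→s is +18, g→y is +18 — a constant shift. This is a Caesar cipher with shift 18.
Applying it to nerve: n+18=f, e+18=w, r+18=j, v+18=n, e+18=w.

fwjnw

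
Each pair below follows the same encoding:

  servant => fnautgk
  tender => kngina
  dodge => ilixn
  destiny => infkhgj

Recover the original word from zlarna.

s(18)→f(5) and e(4)→n(13) fit y≡5x+19 (mod 26); the inverse of 5 mod 26 is 21. Treating letters as 0–25, the rule is x ↦ 5x + 19 (mod 26).
Reversing it on zlarna: z(25)→21·(25−19)≡22=w; l(11)→21·(11−19)≡14=o; a(0)→21·(0−19)≡17=r; r(17)→21·(17−19)≡10=k; n(13)→21·(13−19)≡4=e; a(0)→21·(0−19)≡17=r (all mod 26).

worker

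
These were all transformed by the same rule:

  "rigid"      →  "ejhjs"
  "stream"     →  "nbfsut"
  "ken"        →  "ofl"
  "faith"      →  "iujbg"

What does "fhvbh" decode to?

gauge

The output letters match the input read backwards, each shifted +1: rigid reversed is digir. Two steps: reverse the string, then apply a Caesar shift of +1.
Undoing it on fhvbh: shift back: f−1=e, h−1=g, v−1=u, b−1=a, h−1=g → eguag; then reverse → gauge.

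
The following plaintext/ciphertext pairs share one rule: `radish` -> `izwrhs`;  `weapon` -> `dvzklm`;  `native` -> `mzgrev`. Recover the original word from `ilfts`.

Each pair mirrors across the alphabet (r↔i, a↔z, d↔w): positions sum to 25. Each letter is replaced by its mirror in the alphabet: a↔z, b↔y, c↔x, and so on (the Atbash cipher).
Reversing it on ilfts: i↔r, l↔o, f↔u, t↔g, s↔h.

rough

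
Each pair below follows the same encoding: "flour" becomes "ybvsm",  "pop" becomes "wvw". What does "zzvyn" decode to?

Two steps: reverse the string, then apply a Caesar shift of +7.
Reversing it on zzvyn: shift back: z−7=s, z−7=s, v−7=o, y−7=r, n−7=g → ssorg; then reverse → gross.

gross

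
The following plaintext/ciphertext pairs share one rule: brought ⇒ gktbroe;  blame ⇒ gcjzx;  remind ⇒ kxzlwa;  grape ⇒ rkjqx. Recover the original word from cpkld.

Each letter's alphabet position (a=0..z=25) is mapped through 23·x+9 mod 26 — an affine cipher.
Undoing it on cpkld: c(2)→17·(2−9)≡11=l; p(15)→17·(15−9)≡24=y; k(10)→17·(10−9)≡17=r; l(11)→17·(11−9)≡8=i; d(3)→17·(3−9)≡2=c (all mod 26).

lyric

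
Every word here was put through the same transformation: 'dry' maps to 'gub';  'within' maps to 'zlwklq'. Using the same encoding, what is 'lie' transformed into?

Compare letters: d→g is +3, r→u is +3, y→b is +3 — a constant shift. Each letter is shifted forward by 3 in the alphabet (a Caesar shift of +3).
Applying it to lie: l+3=o, i+3=l, e+3=h.

olh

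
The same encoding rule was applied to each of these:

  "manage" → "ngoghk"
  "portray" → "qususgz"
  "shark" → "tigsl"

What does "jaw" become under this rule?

The shift depends on letter class: consonant m→n is +1, but vowel a→g is +6. Vowels shift forward by 6 and consonants shift forward by 1.
Applying it to jaw: j(cons)+1=k, a(vowel)+6=g, w(cons)+1=x.

kgx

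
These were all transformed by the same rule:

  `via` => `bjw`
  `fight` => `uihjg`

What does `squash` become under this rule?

The output letters match the input read backwards, each shifted +1: via reversed is aiv. Two steps: reverse the string, then apply a Caesar shift of +1.
Applying it to squash: reverse → hsauqs; then shift: h+1=i, s+1=t, a+1=b, u+1=v, q+1=r, s+1=t.

itbvrt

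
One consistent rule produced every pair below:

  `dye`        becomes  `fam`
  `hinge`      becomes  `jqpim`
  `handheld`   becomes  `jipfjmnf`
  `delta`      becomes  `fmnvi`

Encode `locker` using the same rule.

Two shifts are in play — +8 for a/e/i/o/u, +2 for every other letter.
Applying it to locker: l(cons)+2=n, o(vowel)+8=w, c(cons)+2=e, k(cons)+2=m, e(vowel)+8=m, r(cons)+2=t.

nwemmt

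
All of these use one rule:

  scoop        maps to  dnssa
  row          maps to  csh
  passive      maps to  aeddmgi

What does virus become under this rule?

gmcyd

Vowels shift forward by 4 and consonants shift forward by 11.
On virus: v(cons)+11=g, i(vowel)+4=m, r(cons)+11=c, u(vowel)+4=y, s(cons)+11=d.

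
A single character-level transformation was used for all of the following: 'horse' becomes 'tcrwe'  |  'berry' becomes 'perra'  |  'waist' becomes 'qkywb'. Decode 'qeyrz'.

weird

h(7)→t(19) and o(14)→c(2) fit y≡5x+10 (mod 26); the inverse of 5 mod 26 is 21. Each letter's alphabet position (a=0..z=25) is mapped through 5·x+10 mod 26 — an affine cipher.
Reversing it on qeyrz: q(16)→21·(16−10)≡22=w; e(4)→21·(4−10)≡4=e; y(24)→21·(24−10)≡8=i; r(17)→21·(17−10)≡17=r; z(25)→21·(25−10)≡3=d (all mod 26).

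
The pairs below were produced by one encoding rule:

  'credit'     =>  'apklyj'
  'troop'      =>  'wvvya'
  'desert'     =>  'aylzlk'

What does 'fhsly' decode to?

relay

The output letters match the input read backwards, each shifted +7: credit reversed is tiderc. Read the word backwards and shift each letter +7.
Decoding fhsly: shift back: f−7=y, h−7=a, s−7=l, l−7=e, y−7=r → yaler; then reverse → relay.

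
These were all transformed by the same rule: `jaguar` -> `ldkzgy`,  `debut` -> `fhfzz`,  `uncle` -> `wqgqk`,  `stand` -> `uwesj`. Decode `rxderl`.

puzzle

In jaguar: j→l is +2, a→d is +3, g→k is +4, u→z is +5 — the shift increases by 1 each position. Each letter shifts forward by (position + 2), i.e. 2, 3, 4, … — the shift grows by one for each successive letter.
Undoing it on rxderl: r−2=p, x−3=u, d−4=z, e−5=z, r−6=l, l−7=e.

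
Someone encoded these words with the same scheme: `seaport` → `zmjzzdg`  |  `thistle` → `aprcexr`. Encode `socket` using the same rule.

zwlupf

Letter i (0-indexed) is shifted by i+7, so successive shifts are 7, 8, 9, ….
Applying it to socket: s+7=z, o+8=w, c+9=l, k+10=u, e+11=p, t+12=f.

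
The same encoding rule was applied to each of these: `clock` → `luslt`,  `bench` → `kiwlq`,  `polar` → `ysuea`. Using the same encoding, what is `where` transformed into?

The shift depends on letter class: consonant c→l is +9, but vowel o→s is +4. Vowels shift forward by 4 and consonants shift forward by 9.
For where: w(cons)+9=f, h(cons)+9=q, e(vowel)+4=i, r(cons)+9=a, e(vowel)+4=i.

fqiai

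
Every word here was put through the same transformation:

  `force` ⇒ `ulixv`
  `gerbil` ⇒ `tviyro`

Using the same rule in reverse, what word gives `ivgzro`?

retail

Each pair mirrors across the alphabet (f↔u, o↔l, r↔i): positions sum to 25. Each letter is replaced by its mirror in the alphabet: a↔z, b↔y, c↔x, and so on (the Atbash cipher).
Decoding ivgzro: i↔r, v↔e, g↔t, z↔a, r↔i, o↔l.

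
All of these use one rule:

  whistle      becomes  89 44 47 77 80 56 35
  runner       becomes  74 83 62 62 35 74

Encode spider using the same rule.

77 68 47 32 35 74

w(#23)→89 and h(#8)→44: differences scale by 3, so n = 3·pos + 20. The formula is n = 3×(alphabet index, a=1) + 20.
For spider: s=19→77, p=16→68, i=9→47, d=4→32, e=5→35, r=18→74.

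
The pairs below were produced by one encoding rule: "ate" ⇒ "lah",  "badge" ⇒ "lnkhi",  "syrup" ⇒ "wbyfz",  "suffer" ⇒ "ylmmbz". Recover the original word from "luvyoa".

The output letters match the input read backwards, each shifted +7: ate reversed is eta. The word is reversed, then every letter is shifted forward by 7.
Decoding luvyoa: shift back: l−7=e, u−7=n, v−7=o, y−7=r, o−7=h, a−7=t → enorht; then reverse → throne.

throne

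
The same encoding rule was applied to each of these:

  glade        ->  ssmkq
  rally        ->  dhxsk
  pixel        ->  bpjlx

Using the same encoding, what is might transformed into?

Shifts by position in glade: pos 0: g→s (+12), pos 1: l→s (+7), pos 2: a→m (+12), pos 3: d→k (+7) — repeating every 2. It's a Vigenère-style cipher with numeric key [12,7]: position i shifts by key[i mod 2].
For might: m+12=y, i+7=p, g+12=s, h+7=o, t+12=f.

ypsof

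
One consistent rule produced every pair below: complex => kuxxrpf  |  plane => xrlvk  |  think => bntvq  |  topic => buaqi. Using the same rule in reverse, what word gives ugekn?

match

Shifts by position in complex: pos 0: c→k (+8), pos 1: o→u (+6), pos 2: m→x (+11), pos 3: p→x (+8), pos 4: l→r (+6), pos 5: e→p (+11) — repeating every 3. A repeating key of period 3 is used — shifts +8, +6, +11 over and over.
Undoing it on ugekn: u−8=m, g−6=a, e−11=t, k−8=c, n−6=h.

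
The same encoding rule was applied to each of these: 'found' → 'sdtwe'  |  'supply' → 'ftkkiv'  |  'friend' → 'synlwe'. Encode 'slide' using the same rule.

f(5)→s(18) and o(14)→d(3) fit y≡7x+9 (mod 26); the inverse of 7 mod 26 is 15. Treating letters as 0–25, the rule is x ↦ 7x + 9 (mod 26).
On slide: s(18)→7·18+9≡5=f; l(11)→7·11+9≡8=i; i(8)→7·8+9≡13=n; d(3)→7·3+9≡4=e; e(4)→7·4+9≡11=l (all mod 26).

finel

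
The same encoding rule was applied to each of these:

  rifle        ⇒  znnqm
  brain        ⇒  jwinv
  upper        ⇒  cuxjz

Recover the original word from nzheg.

fuzzy

A repeating key of period 2 is used — shifts +8, +5 over and over.
Undoing it on nzheg: n−8=f, z−5=u, h−8=z, e−5=z, g−8=y.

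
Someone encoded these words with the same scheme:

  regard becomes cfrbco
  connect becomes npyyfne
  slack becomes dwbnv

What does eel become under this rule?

The shift depends on letter class: consonant r→c is +11, but vowel e→f is +1. Vowels shift forward by 1 and consonants shift forward by 11.
For eel: e(vowel)+1=f, e(vowel)+1=f, l(cons)+11=w.

ffw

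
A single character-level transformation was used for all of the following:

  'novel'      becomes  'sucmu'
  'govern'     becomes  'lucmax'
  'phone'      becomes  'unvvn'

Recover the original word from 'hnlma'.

cheer

In novel: n→s is +5, o→u is +6, v→c is +7, e→m is +8 — the shift increases by 1 each position. The shift increases by 1 at each position, starting from +5: 5, 6, 7, ….
Decoding hnlma: h−5=c, n−6=h, l−7=e, m−8=e, a−9=r.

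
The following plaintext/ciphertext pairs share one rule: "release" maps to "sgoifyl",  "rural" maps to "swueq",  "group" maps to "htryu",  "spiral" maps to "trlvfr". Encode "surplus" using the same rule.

twutqaz

In release: r→s is +1, e→g is +2, l→o is +3, e→i is +4 — the shift increases by 1 each position. Letter i (0-indexed) is shifted by i+1, so successive shifts are 1, 2, 3, ….
On surplus: s+1=t, u+2=w, r+3=u, p+4=t, l+5=q, u+6=a, s+7=z.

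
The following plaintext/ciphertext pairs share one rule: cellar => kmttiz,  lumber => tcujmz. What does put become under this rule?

xcb

Every letter moves 8 places later in the alphabet, wrapping around z→a.
On put: p+8=x, u+8=c, t+8=b.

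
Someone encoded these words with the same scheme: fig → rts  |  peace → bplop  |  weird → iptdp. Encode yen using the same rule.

kpz

The shift depends on letter class: consonant f→r is +12, but vowel i→t is +11. Two shifts are in play — +11 for a/e/i/o/u, +12 for every other letter.
On yen: y(cons)+12=k, e(vowel)+11=p, n(cons)+12=z.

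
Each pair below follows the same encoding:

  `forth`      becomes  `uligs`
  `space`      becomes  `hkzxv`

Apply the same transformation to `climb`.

xorny

Each pair mirrors across the alphabet (f↔u, o↔l, r↔i): positions sum to 25. This is the alphabet-reversal cipher (Atbash): a becomes z, b becomes y, etc.
On climb: c↔x, l↔o, i↔r, m↔n, b↔y.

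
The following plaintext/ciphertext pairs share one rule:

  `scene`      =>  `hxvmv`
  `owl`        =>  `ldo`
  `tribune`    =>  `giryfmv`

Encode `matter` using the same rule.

nzggvi

Each pair mirrors across the alphabet (s↔h, c↔x, e↔v): positions sum to 25. Each letter is replaced by its mirror in the alphabet: a↔z, b↔y, c↔x, and so on (the Atbash cipher).
For matter: m↔n, a↔z, t↔g, t↔g, e↔v, r↔i.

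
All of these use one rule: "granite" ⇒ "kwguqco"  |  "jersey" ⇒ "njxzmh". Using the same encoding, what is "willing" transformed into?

anrsqwq

Each letter shifts forward by (position + 4), i.e. 4, 5, 6, … — the shift grows by one for each successive letter.
On willing: w+4=a, i+5=n, l+6=r, l+7=s, i+8=q, n+9=w, g+10=q.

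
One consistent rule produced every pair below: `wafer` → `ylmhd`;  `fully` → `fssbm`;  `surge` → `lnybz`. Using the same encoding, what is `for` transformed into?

Two steps: reverse the string, then apply a Caesar shift of +7.
On for: reverse → rof; then shift: r+7=y, o+7=v, f+7=m.

yvm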